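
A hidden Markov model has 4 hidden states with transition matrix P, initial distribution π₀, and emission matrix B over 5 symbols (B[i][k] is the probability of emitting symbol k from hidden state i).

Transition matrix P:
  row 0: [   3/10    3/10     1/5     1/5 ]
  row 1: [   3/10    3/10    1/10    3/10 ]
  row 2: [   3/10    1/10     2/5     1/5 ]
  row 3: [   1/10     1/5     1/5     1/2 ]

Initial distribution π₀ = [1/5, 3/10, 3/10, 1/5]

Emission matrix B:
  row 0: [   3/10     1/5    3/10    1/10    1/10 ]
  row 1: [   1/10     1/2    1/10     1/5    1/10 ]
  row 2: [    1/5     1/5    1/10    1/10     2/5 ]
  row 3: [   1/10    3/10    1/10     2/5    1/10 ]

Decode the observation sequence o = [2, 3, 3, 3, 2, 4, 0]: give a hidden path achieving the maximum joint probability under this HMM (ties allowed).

path = [0, 3, 3, 3, 3, 2, 0]

t=0: δ = [6.000e-02, 3.000e-02, 3.000e-02, 2.000e-02]  (obs o_0=2)
t=1: δ = [1.800e-03, 3.600e-03, 1.200e-03, 4.800e-03]  ψ = [0, 0, 0, 0]  (obs o_1=3)
t=2: δ = [1.080e-04, 2.160e-04, 9.600e-05, 9.600e-04]  ψ = [1, 1, 3, 3]  (obs o_2=3)
t=3: δ = [9.600e-06, 3.840e-05, 1.920e-05, 1.920e-04]  ψ = [3, 3, 3, 3]  (obs o_3=3)
t=4: δ = [5.760e-06, 3.840e-06, 3.840e-06, 9.600e-06]  ψ = [3, 3, 3, 3]  (obs o_4=2)
t=5: δ = [1.728e-07, 1.920e-07, 7.680e-07, 4.800e-07]  ψ = [0, 3, 3, 3]  (obs o_5=4)
t=6: δ = [6.912e-08, 9.600e-09, 6.144e-08, 2.400e-08]  ψ = [2, 3, 2, 3]  (obs o_6=0)
backtrack: best end state = 0; path = [0, 3, 3, 3, 3, 2, 0]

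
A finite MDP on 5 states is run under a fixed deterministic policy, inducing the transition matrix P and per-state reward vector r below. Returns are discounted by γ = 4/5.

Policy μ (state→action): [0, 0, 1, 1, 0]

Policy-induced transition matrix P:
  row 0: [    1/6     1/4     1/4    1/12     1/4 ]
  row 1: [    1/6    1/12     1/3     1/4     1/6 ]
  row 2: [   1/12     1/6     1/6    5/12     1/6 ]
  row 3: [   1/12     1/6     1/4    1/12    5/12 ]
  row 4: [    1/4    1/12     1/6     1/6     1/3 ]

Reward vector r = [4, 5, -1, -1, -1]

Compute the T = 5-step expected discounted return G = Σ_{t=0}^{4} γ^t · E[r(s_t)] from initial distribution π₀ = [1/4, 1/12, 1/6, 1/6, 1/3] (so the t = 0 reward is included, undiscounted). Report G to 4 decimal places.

t=0: π = [0.2500, 0.0833, 0.1667, 0.1667, 0.3333], E[r] = 0.7500, γ^t·E[r] = 0.750000, running G = 0.750000
t=1: π = [0.1667, 0.1528, 0.2153, 0.1806, 0.2847], E[r] = 0.7500, γ^t·E[r] = 0.600000, running G = 1.350000
t=2: π = [0.1574, 0.1441, 0.2211, 0.2043, 0.2731], E[r] = 0.6516, γ^t·E[r] = 0.417037, running G = 1.767037
t=3: π = [0.1540, 0.1450, 0.2208, 0.2038, 0.2764], E[r] = 0.6400, γ^t·E[r] = 0.327679, running G = 2.094716
t=4: π = [0.1543, 0.1444, 0.2207, 0.2041, 0.2765], E[r] = 0.6379, γ^t·E[r] = 0.261267, running G = 2.355984

G = 2.3560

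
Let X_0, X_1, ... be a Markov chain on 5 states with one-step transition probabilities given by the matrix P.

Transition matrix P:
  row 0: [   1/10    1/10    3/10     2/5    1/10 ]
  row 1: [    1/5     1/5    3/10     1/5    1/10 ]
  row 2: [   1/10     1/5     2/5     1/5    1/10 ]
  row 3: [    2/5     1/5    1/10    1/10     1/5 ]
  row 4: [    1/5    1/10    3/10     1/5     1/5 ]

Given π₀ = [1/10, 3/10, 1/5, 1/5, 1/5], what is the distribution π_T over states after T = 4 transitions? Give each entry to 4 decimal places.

t=0: π = [0.1000, 0.3000, 0.2000, 0.2000, 0.2000]
t=1: π = [0.2100, 0.1700, 0.2800, 0.2000, 0.1400]
t=2: π = [0.1910, 0.1650, 0.2880, 0.2220, 0.1340]
t=3: π = [0.1965, 0.1675, 0.2844, 0.2160, 0.1356]
t=4: π = [0.1951, 0.1668, 0.2852, 0.2177, 0.1352]

π = [0.1951, 0.1668, 0.2852, 0.2177, 0.1352]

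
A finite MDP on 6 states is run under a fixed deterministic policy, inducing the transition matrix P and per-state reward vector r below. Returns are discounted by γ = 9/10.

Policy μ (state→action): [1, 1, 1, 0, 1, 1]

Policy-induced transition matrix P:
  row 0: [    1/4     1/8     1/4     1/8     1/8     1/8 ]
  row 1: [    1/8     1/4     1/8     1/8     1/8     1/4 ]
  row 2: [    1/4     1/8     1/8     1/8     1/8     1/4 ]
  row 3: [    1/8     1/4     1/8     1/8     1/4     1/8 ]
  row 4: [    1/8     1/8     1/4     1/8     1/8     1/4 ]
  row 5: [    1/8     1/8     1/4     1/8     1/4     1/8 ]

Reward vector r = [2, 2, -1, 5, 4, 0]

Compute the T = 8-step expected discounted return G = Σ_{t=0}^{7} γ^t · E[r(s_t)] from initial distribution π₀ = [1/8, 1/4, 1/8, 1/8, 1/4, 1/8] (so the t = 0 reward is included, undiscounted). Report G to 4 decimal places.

t=0: π = [0.1250, 0.2500, 0.1250, 0.1250, 0.2500, 0.1250], E[r] = 2.2500, γ^t·E[r] = 2.250000, running G = 2.250000
t=1: π = [0.1563, 0.1719, 0.1875, 0.1250, 0.1563, 0.2031], E[r] = 1.7188, γ^t·E[r] = 1.546875, running G = 3.796875
t=2: π = [0.1680, 0.1621, 0.1895, 0.1250, 0.1660, 0.1895], E[r] = 1.7598, γ^t·E[r] = 1.425410, running G = 5.222285
t=3: π = [0.1697, 0.1609, 0.1904, 0.1250, 0.1643, 0.1897], E[r] = 1.7529, γ^t·E[r] = 1.277886, running G = 6.500171
t=4: π = [0.1700, 0.1607, 0.1905, 0.1250, 0.1643, 0.1895], E[r] = 1.7534, γ^t·E[r] = 1.150398, running G = 7.650568
t=5: π = [0.1701, 0.1607, 0.1905, 0.1250, 0.1643, 0.1894], E[r] = 1.7533, γ^t·E[r] = 1.035308, running G = 8.685877
t=6: π = [0.1701, 0.1607, 0.1905, 0.1250, 0.1643, 0.1894], E[r] = 1.7533, γ^t·E[r] = 0.931780, running G = 9.617656
t=7: π = [0.1701, 0.1607, 0.1905, 0.1250, 0.1643, 0.1894], E[r] = 1.7533, γ^t·E[r] = 0.838601, running G = 10.456258

G = 10.4563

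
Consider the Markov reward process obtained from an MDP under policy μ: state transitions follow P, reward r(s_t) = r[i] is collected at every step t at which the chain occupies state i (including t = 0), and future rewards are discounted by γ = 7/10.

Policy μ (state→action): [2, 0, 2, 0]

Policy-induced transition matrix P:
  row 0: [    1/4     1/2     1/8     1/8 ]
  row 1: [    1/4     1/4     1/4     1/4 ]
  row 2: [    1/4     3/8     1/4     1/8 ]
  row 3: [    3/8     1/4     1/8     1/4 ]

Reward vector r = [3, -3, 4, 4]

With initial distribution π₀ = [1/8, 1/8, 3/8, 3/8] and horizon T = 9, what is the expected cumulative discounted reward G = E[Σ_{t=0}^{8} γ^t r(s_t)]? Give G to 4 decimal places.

t=0: π = [0.1250, 0.1250, 0.3750, 0.3750], E[r] = 3.0000, γ^t·E[r] = 3.000000, running G = 3.000000
t=1: π = [0.2969, 0.3281, 0.1875, 0.1875], E[r] = 1.4063, γ^t·E[r] = 0.984375, running G = 3.984375
t=2: π = [0.2734, 0.3477, 0.1895, 0.1895], E[r] = 1.2930, γ^t·E[r] = 0.633555, running G = 4.617930
t=3: π = [0.2737, 0.3420, 0.1921, 0.1921], E[r] = 1.3320, γ^t·E[r] = 0.456887, running G = 5.074816
t=4: π = [0.2740, 0.3424, 0.1918, 0.1918], E[r] = 1.3289, γ^t·E[r] = 0.319073, running G = 5.393890
t=5: π = [0.2740, 0.3425, 0.1918, 0.1918], E[r] = 1.3287, γ^t·E[r] = 0.223314, running G = 5.617204
t=6: π = [0.2740, 0.3425, 0.1918, 0.1918], E[r] = 1.3288, γ^t·E[r] = 0.156329, running G = 5.773533
t=7: π = [0.2740, 0.3425, 0.1918, 0.1918], E[r] = 1.3288, γ^t·E[r] = 0.109430, running G = 5.882962
t=8: π = [0.2740, 0.3425, 0.1918, 0.1918], E[r] = 1.3288, γ^t·E[r] = 0.076601, running G = 5.959563

G = 5.9596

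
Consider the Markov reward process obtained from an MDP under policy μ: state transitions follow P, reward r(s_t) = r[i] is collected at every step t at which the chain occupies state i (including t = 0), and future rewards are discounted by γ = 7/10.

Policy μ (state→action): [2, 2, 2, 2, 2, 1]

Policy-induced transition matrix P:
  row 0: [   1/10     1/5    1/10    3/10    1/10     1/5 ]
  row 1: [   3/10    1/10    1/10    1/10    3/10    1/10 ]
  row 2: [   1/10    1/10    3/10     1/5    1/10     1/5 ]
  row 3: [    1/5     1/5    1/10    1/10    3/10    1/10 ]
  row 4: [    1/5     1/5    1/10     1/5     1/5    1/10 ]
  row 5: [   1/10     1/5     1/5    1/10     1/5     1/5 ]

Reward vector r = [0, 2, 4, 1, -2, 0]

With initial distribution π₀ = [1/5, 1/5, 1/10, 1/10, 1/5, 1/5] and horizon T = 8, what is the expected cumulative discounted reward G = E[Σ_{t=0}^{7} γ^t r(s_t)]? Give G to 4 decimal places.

G = 1.9400

t=0: π = [0.2000, 0.2000, 0.1000, 0.1000, 0.2000, 0.2000], E[r] = 0.5000, γ^t·E[r] = 0.500000, running G = 0.500000
t=1: π = [0.1700, 0.1700, 0.1400, 0.1700, 0.2000, 0.1500], E[r] = 0.6700, γ^t·E[r] = 0.469000, running G = 0.969000
t=2: π = [0.1710, 0.1690, 0.1430, 0.1680, 0.2030, 0.1460], E[r] = 0.6720, γ^t·E[r] = 0.329280, running G = 1.298280
t=3: π = [0.1709, 0.1688, 0.1432, 0.1688, 0.2023, 0.1460], E[r] = 0.6746, γ^t·E[r] = 0.231388, running G = 1.529668
t=4: π = [0.1709, 0.1688, 0.1432, 0.1687, 0.2024, 0.1460], E[r] = 0.6746, γ^t·E[r] = 0.161969, running G = 1.691637
t=5: π = [0.1709, 0.1688, 0.1432, 0.1687, 0.2023, 0.1460], E[r] = 0.6746, γ^t·E[r] = 0.113386, running G = 1.805023
t=6: π = [0.1709, 0.1688, 0.1433, 0.1687, 0.2023, 0.1460], E[r] = 0.6746, γ^t·E[r] = 0.079371, running G = 1.884394
t=7: π = [0.1709, 0.1688, 0.1433, 0.1687, 0.2023, 0.1460], E[r] = 0.6746, γ^t·E[r] = 0.055560, running G = 1.939955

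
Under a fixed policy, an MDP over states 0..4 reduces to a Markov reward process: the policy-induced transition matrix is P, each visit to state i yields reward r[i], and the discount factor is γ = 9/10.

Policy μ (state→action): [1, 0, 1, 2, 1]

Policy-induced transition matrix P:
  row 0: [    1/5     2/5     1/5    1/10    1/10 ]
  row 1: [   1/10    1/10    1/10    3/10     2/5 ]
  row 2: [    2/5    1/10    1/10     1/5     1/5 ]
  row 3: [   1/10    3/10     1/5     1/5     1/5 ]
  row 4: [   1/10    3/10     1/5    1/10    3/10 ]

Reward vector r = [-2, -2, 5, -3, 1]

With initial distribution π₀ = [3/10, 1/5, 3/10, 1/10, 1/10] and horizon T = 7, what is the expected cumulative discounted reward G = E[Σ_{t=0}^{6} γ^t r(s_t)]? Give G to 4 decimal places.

G = -1.1034

t=0: π = [0.3000, 0.2000, 0.3000, 0.1000, 0.1000], E[r] = 0.3000, γ^t·E[r] = 0.300000, running G = 0.300000
t=1: π = [0.2200, 0.2300, 0.1500, 0.1800, 0.2200], E[r] = -0.4700, γ^t·E[r] = -0.423000, running G = -0.123000
t=2: π = [0.1670, 0.2460, 0.1620, 0.1790, 0.2460], E[r] = -0.3070, γ^t·E[r] = -0.248670, running G = -0.371670
t=3: π = [0.1653, 0.2351, 0.1592, 0.1833, 0.2571], E[r] = -0.2976, γ^t·E[r] = -0.216950, running G = -0.588620
t=4: π = [0.1643, 0.2377, 0.1606, 0.1813, 0.2562], E[r] = -0.2887, γ^t·E[r] = -0.189403, running G = -0.778023
t=5: π = [0.1646, 0.2368, 0.1602, 0.1817, 0.2567], E[r] = -0.2903, γ^t·E[r] = -0.171426, running G = -0.949449
t=6: π = [0.1645, 0.2371, 0.1603, 0.1815, 0.2566], E[r] = -0.2897, γ^t·E[r] = -0.153963, running G = -1.103413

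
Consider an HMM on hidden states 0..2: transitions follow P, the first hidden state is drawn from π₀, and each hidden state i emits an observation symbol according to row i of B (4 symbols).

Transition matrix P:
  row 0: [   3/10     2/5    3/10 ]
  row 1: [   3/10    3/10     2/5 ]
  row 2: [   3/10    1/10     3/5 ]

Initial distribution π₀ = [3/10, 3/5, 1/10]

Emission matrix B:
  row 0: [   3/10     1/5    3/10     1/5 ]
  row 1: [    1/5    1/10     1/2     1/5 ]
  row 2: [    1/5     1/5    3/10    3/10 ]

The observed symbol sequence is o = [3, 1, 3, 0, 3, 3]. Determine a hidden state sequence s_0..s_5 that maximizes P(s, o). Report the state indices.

t=0: δ = [6.000e-02, 1.200e-01, 3.000e-02]  (obs o_0=3)
t=1: δ = [7.200e-03, 3.600e-03, 9.600e-03]  ψ = [1, 1, 1]  (obs o_1=1)
t=2: δ = [5.760e-04, 5.760e-04, 1.728e-03]  ψ = [2, 0, 2]  (obs o_2=3)
t=3: δ = [1.555e-04, 4.608e-05, 2.074e-04]  ψ = [2, 0, 2]  (obs o_3=0)
t=4: δ = [1.244e-05, 1.244e-05, 3.732e-05]  ψ = [2, 0, 2]  (obs o_4=3)
t=5: δ = [2.239e-06, 9.953e-07, 6.718e-06]  ψ = [2, 0, 2]  (obs o_5=3)
backtrack: best end state = 2; path = [1, 2, 2, 2, 2, 2]

path = [1, 2, 2, 2, 2, 2]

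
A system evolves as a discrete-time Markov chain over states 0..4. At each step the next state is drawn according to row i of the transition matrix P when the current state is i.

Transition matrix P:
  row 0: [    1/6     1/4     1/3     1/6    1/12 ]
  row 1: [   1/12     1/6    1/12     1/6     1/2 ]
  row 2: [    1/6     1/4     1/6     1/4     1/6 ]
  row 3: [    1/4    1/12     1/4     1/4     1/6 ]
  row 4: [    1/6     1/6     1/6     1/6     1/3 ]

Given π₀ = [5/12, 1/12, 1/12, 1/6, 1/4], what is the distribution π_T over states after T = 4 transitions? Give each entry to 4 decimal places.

t=0: π = [0.4167, 0.0833, 0.0833, 0.1667, 0.2500]
t=1: π = [0.1736, 0.1944, 0.2431, 0.1875, 0.2014]
t=2: π = [0.1661, 0.1858, 0.1950, 0.2025, 0.2506]
t=3: π = [0.1681, 0.1799, 0.1957, 0.1998, 0.2565]
t=4: π = [0.1683, 0.1803, 0.1963, 0.1996, 0.2554]

π = [0.1683, 0.1803, 0.1963, 0.1996, 0.2554]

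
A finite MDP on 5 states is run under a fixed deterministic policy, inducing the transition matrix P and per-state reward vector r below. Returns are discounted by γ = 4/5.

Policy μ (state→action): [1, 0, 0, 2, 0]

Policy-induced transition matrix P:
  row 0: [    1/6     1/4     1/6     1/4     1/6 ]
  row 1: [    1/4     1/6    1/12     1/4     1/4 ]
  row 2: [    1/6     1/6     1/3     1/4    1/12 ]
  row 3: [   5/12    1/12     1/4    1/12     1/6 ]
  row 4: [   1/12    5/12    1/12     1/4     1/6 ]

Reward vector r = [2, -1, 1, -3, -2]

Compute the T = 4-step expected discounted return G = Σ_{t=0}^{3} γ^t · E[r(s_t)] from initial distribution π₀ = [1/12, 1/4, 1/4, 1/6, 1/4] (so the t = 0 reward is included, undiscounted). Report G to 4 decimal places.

G = -1.9728

t=0: π = [0.0833, 0.2500, 0.2500, 0.1667, 0.2500], E[r] = -0.8333, γ^t·E[r] = -0.833333, running G = -0.833333
t=1: π = [0.2083, 0.2222, 0.1806, 0.2222, 0.1667], E[r] = -0.6250, γ^t·E[r] = -0.500000, running G = -1.333333
t=2: π = [0.2269, 0.2072, 0.1829, 0.2130, 0.1701], E[r] = -0.5498, γ^t·E[r] = -0.351852, running G = -1.685185
t=3: π = [0.2230, 0.2104, 0.1834, 0.2145, 0.1687], E[r] = -0.5618, γ^t·E[r] = -0.287654, running G = -1.972840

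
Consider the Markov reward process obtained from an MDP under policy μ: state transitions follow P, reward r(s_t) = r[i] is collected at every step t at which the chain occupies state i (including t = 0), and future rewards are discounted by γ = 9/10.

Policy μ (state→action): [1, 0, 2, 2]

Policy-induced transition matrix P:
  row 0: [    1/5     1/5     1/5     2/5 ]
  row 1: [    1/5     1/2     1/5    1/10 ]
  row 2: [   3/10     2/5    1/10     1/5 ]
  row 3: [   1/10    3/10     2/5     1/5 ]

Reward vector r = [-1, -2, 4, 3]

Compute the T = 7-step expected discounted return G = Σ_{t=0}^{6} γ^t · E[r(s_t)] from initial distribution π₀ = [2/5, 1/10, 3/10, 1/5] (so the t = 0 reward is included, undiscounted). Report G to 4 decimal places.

t=0: π = [0.4000, 0.1000, 0.3000, 0.2000], E[r] = 1.2000, γ^t·E[r] = 1.200000, running G = 1.200000
t=1: π = [0.2100, 0.3100, 0.2100, 0.2700], E[r] = 0.8200, γ^t·E[r] = 0.738000, running G = 1.938000
t=2: π = [0.1940, 0.3620, 0.2330, 0.2110], E[r] = 0.6470, γ^t·E[r] = 0.524070, running G = 2.462070
t=3: π = [0.2022, 0.3763, 0.2189, 0.2026], E[r] = 0.5286, γ^t·E[r] = 0.385349, running G = 2.847419
t=4: π = [0.2016, 0.3769, 0.2186, 0.2028], E[r] = 0.5275, γ^t·E[r] = 0.346067, running G = 3.193486
t=5: π = [0.2016, 0.3771, 0.2187, 0.2026], E[r] = 0.5269, γ^t·E[r] = 0.311153, running G = 3.504639
t=6: π = [0.2016, 0.3771, 0.2187, 0.2026], E[r] = 0.5266, γ^t·E[r] = 0.279849, running G = 3.784489

G = 3.7845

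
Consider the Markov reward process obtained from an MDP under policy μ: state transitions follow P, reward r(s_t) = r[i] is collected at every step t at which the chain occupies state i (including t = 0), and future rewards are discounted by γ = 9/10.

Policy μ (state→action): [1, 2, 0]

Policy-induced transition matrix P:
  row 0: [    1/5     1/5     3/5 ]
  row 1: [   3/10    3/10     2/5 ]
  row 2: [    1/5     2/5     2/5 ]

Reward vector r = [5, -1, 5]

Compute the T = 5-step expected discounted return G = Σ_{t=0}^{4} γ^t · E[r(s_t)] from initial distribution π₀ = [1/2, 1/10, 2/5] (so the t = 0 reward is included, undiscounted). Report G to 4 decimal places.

t=0: π = [0.5000, 0.1000, 0.4000], E[r] = 4.4000, γ^t·E[r] = 4.400000, running G = 4.400000
t=1: π = [0.2100, 0.2900, 0.5000], E[r] = 3.2600, γ^t·E[r] = 2.934000, running G = 7.334000
t=2: π = [0.2290, 0.3290, 0.4420], E[r] = 3.0260, γ^t·E[r] = 2.451060, running G = 9.785060
t=3: π = [0.2329, 0.3213, 0.4458], E[r] = 3.0722, γ^t·E[r] = 2.239634, running G = 12.024694
t=4: π = [0.2321, 0.3213, 0.4466], E[r] = 3.0723, γ^t·E[r] = 2.015710, running G = 14.040404

G = 14.0404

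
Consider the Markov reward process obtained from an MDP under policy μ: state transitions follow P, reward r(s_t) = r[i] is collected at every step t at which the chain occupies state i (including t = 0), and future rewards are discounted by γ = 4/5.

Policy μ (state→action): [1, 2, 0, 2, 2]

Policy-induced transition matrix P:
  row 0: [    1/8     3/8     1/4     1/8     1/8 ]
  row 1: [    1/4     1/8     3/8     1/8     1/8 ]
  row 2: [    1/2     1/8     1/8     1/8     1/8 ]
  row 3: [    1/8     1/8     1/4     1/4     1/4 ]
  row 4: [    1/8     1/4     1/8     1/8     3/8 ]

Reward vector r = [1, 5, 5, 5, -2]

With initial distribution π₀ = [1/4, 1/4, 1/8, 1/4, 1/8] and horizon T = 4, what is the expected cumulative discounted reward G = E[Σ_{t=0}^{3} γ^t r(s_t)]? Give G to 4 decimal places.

G = 8.5418

t=0: π = [0.2500, 0.2500, 0.1250, 0.2500, 0.1250], E[r] = 3.1250, γ^t·E[r] = 3.125000, running G = 3.125000
t=1: π = [0.2031, 0.2031, 0.2500, 0.1563, 0.1875], E[r] = 2.8750, γ^t·E[r] = 2.300000, running G = 5.425000
t=2: π = [0.2441, 0.1992, 0.2207, 0.1445, 0.1914], E[r] = 2.6836, γ^t·E[r] = 1.717500, running G = 7.142500
t=3: π = [0.2327, 0.2100, 0.2234, 0.1431, 0.1909], E[r] = 2.7329, γ^t·E[r] = 1.399250, running G = 8.541750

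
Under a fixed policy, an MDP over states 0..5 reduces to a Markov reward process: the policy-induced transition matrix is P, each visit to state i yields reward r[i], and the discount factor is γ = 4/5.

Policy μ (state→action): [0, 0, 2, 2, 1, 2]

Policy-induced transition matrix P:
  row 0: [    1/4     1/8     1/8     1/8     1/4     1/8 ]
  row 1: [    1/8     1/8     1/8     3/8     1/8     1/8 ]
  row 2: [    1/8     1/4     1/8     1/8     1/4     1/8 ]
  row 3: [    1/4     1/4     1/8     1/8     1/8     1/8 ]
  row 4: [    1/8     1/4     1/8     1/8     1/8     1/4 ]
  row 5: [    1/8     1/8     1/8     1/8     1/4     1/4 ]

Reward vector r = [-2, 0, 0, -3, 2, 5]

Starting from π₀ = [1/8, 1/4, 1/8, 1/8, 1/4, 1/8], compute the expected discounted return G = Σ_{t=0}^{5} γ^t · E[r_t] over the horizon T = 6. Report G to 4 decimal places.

G = 1.4383

t=0: π = [0.1250, 0.2500, 0.1250, 0.1250, 0.2500, 0.1250], E[r] = 0.5000, γ^t·E[r] = 0.500000, running G = 0.500000
t=1: π = [0.1563, 0.1875, 0.1250, 0.1875, 0.1719, 0.1719], E[r] = 0.3281, γ^t·E[r] = 0.262500, running G = 0.762500
t=2: π = [0.1680, 0.1855, 0.1250, 0.1719, 0.1816, 0.1680], E[r] = 0.3516, γ^t·E[r] = 0.225000, running G = 0.987500
t=3: π = [0.1675, 0.1848, 0.1250, 0.1714, 0.1826, 0.1687], E[r] = 0.3596, γ^t·E[r] = 0.184125, running G = 1.171625
t=4: π = [0.1674, 0.1849, 0.1250, 0.1712, 0.1826, 0.1689], E[r] = 0.3615, γ^t·E[r] = 0.148088, running G = 1.319713
t=5: π = [0.1673, 0.1849, 0.1250, 0.1712, 0.1827, 0.1689], E[r] = 0.3617, γ^t·E[r] = 0.118538, running G = 1.438250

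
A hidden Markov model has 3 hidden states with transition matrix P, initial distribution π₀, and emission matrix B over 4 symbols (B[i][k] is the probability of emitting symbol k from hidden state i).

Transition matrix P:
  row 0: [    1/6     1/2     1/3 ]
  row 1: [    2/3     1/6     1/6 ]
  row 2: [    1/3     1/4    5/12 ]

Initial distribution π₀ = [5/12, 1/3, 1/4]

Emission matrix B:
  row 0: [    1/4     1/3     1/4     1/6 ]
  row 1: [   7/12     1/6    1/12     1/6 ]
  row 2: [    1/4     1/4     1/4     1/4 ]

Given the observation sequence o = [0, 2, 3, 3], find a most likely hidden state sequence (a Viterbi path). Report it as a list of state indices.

t=0: δ = [1.042e-01, 1.944e-01, 6.250e-02]  (obs o_0=0)
t=1: δ = [3.241e-02, 4.340e-03, 8.681e-03]  ψ = [1, 0, 0]  (obs o_1=2)
t=2: δ = [9.002e-04, 2.701e-03, 2.701e-03]  ψ = [0, 0, 0]  (obs o_2=3)
t=3: δ = [3.001e-04, 1.125e-04, 2.813e-04]  ψ = [1, 2, 2]  (obs o_3=3)
backtrack: best end state = 0; path = [1, 0, 1, 0]

path = [1, 0, 1, 0]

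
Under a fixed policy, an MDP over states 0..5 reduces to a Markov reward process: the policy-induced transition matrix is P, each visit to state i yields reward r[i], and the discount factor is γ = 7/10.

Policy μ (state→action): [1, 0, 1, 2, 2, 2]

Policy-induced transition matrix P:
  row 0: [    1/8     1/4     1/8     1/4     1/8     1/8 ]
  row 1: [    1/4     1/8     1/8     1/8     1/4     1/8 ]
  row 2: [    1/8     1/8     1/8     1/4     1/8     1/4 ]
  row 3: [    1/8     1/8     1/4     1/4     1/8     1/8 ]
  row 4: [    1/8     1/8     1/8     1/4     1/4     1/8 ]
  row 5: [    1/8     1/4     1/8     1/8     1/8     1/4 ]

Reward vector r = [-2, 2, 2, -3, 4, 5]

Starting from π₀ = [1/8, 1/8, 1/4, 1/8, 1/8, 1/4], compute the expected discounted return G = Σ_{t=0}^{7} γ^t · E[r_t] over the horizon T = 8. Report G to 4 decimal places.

t=0: π = [0.1250, 0.1250, 0.2500, 0.1250, 0.1250, 0.2500], E[r] = 1.8750, γ^t·E[r] = 1.875000, running G = 1.875000
t=1: π = [0.1406, 0.1719, 0.1406, 0.2031, 0.1563, 0.1875], E[r] = 1.2969, γ^t·E[r] = 0.907813, running G = 2.782813
t=2: π = [0.1465, 0.1660, 0.1504, 0.2051, 0.1660, 0.1660], E[r] = 1.2188, γ^t·E[r] = 0.597188, running G = 3.380000
t=3: π = [0.1458, 0.1641, 0.1506, 0.2085, 0.1665, 0.1646], E[r] = 1.2012, γ^t·E[r] = 0.412002, running G = 3.792002
t=4: π = [0.1455, 0.1638, 0.1511, 0.2089, 0.1663, 0.1644], E[r] = 1.1992, γ^t·E[r] = 0.287925, running G = 4.079927
t=5: π = [0.1455, 0.1637, 0.1511, 0.2090, 0.1663, 0.1644], E[r] = 1.1990, γ^t·E[r] = 0.201524, running G = 4.281451
t=6: π = [0.1455, 0.1637, 0.1511, 0.2090, 0.1663, 0.1644], E[r] = 1.1991, γ^t·E[r] = 0.141069, running G = 4.422520
t=7: π = [0.1455, 0.1637, 0.1511, 0.2090, 0.1662, 0.1644], E[r] = 1.1991, γ^t·E[r] = 0.098749, running G = 4.521269

G = 4.5213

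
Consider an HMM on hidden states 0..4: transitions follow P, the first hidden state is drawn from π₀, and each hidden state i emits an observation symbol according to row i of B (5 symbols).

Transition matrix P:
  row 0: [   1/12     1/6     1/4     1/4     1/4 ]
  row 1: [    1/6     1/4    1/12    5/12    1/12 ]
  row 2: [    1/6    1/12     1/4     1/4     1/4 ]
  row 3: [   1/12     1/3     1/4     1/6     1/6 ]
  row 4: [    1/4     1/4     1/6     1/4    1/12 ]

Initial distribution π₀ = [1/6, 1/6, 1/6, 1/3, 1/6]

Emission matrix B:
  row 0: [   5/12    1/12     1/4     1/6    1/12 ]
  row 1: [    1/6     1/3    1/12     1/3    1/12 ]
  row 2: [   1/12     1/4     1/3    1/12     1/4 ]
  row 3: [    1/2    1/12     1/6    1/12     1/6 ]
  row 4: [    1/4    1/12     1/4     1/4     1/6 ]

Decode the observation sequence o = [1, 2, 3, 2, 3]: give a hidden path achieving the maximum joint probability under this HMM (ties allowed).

t=0: δ = [1.389e-02, 5.556e-02, 4.167e-02, 2.778e-02, 1.389e-02]  (obs o_0=1)
t=1: δ = [2.315e-03, 1.157e-03, 3.472e-03, 3.858e-03, 2.604e-03]  ψ = [1, 1, 2, 1, 2]  (obs o_1=2)
t=2: δ = [1.085e-04, 4.287e-04, 8.038e-05, 7.234e-05, 2.170e-04]  ψ = [4, 3, 3, 2, 2]  (obs o_2=3)
t=3: δ = [1.786e-05, 8.931e-06, 1.206e-05, 2.977e-05, 8.931e-06]  ψ = [1, 1, 4, 1, 1]  (obs o_3=2)
t=4: δ = [4.135e-07, 3.308e-06, 6.202e-07, 4.135e-07, 1.240e-06]  ψ = [3, 3, 3, 3, 3]  (obs o_4=3)
backtrack: best end state = 1; path = [1, 3, 1, 3, 1]

path = [1, 3, 1, 3, 1]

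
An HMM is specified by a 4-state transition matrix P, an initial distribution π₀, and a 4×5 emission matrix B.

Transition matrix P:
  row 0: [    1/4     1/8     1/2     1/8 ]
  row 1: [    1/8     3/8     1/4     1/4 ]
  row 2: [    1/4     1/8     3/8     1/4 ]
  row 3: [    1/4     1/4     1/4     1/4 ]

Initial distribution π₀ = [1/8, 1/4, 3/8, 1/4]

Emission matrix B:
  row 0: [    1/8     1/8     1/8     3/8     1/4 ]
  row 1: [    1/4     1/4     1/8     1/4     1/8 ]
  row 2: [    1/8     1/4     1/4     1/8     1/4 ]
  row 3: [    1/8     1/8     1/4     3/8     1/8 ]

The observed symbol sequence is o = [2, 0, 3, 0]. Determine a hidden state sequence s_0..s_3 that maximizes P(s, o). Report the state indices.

t=0: δ = [1.562e-02, 3.125e-02, 9.375e-02, 6.250e-02]  (obs o_0=2)
t=1: δ = [2.930e-03, 3.906e-03, 4.395e-03, 2.930e-03]  ψ = [2, 3, 2, 2]  (obs o_1=0)
t=2: δ = [4.120e-04, 3.662e-04, 2.060e-04, 4.120e-04]  ψ = [2, 1, 2, 2]  (obs o_2=3)
t=3: δ = [1.287e-05, 3.433e-05, 2.575e-05, 1.287e-05]  ψ = [0, 1, 0, 3]  (obs o_3=0)
backtrack: best end state = 1; path = [3, 1, 1, 1]

path = [3, 1, 1, 1]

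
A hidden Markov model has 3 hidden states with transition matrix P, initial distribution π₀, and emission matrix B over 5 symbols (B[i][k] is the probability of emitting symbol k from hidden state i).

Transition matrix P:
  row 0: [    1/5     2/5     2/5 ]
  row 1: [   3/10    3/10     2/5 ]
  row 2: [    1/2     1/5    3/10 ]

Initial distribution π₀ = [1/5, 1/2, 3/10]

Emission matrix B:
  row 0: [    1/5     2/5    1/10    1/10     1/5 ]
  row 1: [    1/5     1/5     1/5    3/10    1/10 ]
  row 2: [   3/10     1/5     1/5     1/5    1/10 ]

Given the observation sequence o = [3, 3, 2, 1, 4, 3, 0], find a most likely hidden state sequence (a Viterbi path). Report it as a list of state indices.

path = [1, 1, 2, 0, 0, 1, 2]

t=0: δ = [2.000e-02, 1.500e-01, 6.000e-02]  (obs o_0=3)
t=1: δ = [4.500e-03, 1.350e-02, 1.200e-02]  ψ = [1, 1, 1]  (obs o_1=3)
t=2: δ = [6.000e-04, 8.100e-04, 1.080e-03]  ψ = [2, 1, 1]  (obs o_2=2)
t=3: δ = [2.160e-04, 4.860e-05, 6.480e-05]  ψ = [2, 1, 1]  (obs o_3=1)
t=4: δ = [8.640e-06, 8.640e-06, 8.640e-06]  ψ = [0, 0, 0]  (obs o_4=4)
t=5: δ = [4.320e-07, 1.037e-06, 6.912e-07]  ψ = [2, 0, 0]  (obs o_5=3)
t=6: δ = [6.912e-08, 6.221e-08, 1.244e-07]  ψ = [2, 1, 1]  (obs o_6=0)
backtrack: best end state = 2; path = [1, 1, 2, 0, 0, 1, 2]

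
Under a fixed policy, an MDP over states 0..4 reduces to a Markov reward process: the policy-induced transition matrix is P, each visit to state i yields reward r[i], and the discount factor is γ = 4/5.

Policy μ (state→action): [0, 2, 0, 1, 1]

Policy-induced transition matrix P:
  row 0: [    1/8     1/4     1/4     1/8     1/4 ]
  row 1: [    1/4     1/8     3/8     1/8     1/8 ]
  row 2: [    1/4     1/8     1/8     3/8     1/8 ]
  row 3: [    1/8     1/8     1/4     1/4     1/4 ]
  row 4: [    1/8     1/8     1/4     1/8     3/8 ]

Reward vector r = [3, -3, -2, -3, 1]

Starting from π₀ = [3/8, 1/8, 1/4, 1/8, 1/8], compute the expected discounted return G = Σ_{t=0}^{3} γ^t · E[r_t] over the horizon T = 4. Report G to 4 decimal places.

G = -1.6079

t=0: π = [0.3750, 0.1250, 0.2500, 0.1250, 0.1250], E[r] = 0.0000, γ^t·E[r] = 0.000000, running G = 0.000000
t=1: π = [0.1719, 0.1719, 0.2344, 0.2031, 0.2188], E[r] = -0.8594, γ^t·E[r] = -0.687500, running G = -0.687500
t=2: π = [0.1758, 0.1465, 0.2422, 0.2090, 0.2266], E[r] = -0.7969, γ^t·E[r] = -0.510000, running G = -1.197500
t=3: π = [0.1736, 0.1470, 0.2380, 0.2117, 0.2297], E[r] = -0.8015, γ^t·E[r] = -0.410375, running G = -1.607875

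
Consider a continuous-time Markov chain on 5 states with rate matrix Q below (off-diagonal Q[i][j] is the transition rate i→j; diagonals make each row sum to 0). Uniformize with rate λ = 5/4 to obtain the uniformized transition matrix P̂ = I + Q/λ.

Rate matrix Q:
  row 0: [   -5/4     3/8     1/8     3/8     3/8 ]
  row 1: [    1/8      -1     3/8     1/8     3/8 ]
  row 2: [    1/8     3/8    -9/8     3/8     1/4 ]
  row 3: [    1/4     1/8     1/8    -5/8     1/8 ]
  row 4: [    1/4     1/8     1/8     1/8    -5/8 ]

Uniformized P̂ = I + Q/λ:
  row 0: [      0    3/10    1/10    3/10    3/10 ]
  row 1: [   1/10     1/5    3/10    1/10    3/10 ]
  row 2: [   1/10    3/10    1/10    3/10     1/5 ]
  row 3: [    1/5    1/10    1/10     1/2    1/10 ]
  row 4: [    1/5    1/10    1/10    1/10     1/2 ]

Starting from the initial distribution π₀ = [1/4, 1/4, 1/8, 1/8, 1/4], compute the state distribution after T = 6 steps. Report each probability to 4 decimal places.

π = [0.1411, 0.1723, 0.1345, 0.2582, 0.2939]

t=0: π = [0.2500, 0.2500, 0.1250, 0.1250, 0.2500]
t=1: π = [0.1125, 0.2000, 0.1500, 0.2250, 0.3125]
t=2: π = [0.1425, 0.1725, 0.1400, 0.2425, 0.3025]
t=3: π = [0.1403, 0.1738, 0.1345, 0.2535, 0.2980]
t=4: π = [0.1411, 0.1723, 0.1348, 0.2564, 0.2955]
t=5: π = [0.1411, 0.1724, 0.1345, 0.2577, 0.2943]
t=6: π = [0.1411, 0.1723, 0.1345, 0.2582, 0.2939]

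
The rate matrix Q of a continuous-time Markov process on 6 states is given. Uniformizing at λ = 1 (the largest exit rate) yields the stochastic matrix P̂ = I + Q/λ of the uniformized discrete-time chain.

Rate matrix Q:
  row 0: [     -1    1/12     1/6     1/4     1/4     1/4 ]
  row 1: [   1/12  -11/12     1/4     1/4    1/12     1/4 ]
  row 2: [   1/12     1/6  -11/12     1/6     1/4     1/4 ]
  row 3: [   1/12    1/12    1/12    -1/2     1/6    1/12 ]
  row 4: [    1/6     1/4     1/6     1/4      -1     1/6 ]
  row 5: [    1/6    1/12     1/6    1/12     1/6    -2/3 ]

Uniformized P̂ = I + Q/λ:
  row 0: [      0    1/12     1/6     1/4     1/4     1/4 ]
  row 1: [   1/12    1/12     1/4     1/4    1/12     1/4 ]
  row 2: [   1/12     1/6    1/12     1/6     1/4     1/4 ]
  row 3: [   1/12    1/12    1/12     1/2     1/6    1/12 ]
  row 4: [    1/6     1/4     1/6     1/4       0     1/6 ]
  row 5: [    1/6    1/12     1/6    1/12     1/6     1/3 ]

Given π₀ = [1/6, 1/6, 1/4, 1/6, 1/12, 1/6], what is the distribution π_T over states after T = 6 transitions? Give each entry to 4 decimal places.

t=0: π = [0.1667, 0.1667, 0.2500, 0.1667, 0.0833, 0.1667]
t=1: π = [0.0903, 0.1181, 0.1458, 0.2431, 0.1736, 0.2292]
t=2: π = [0.1094, 0.1244, 0.1441, 0.2604, 0.1476, 0.2141]
t=3: π = [0.1044, 0.1199, 0.1433, 0.2674, 0.1528, 0.2121]
t=4: π = [0.1051, 0.1207, 0.1424, 0.2696, 0.1518, 0.2104]
t=5: π = [0.1048, 0.1205, 0.1424, 0.2705, 0.1519, 0.2100]
t=6: π = [0.1048, 0.1205, 0.1423, 0.2708, 0.1519, 0.2098]

π = [0.1048, 0.1205, 0.1423, 0.2708, 0.1519, 0.2098]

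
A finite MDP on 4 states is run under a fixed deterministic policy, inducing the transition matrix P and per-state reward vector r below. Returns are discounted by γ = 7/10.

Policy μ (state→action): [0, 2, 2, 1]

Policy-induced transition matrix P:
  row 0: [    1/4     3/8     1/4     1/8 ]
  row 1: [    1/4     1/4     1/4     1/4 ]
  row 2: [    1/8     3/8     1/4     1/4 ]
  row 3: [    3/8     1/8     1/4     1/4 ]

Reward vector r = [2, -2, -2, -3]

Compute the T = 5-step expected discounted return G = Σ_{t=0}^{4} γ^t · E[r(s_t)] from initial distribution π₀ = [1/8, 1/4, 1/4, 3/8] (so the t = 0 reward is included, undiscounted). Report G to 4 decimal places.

G = -4.0156

t=0: π = [0.1250, 0.2500, 0.2500, 0.3750], E[r] = -1.8750, γ^t·E[r] = -1.875000, running G = -1.875000
t=1: π = [0.2656, 0.2500, 0.2500, 0.2344], E[r] = -1.1719, γ^t·E[r] = -0.820313, running G = -2.695313
t=2: π = [0.2480, 0.2852, 0.2500, 0.2168], E[r] = -1.2246, γ^t·E[r] = -0.600059, running G = -3.295371
t=3: π = [0.2458, 0.2852, 0.2500, 0.2190], E[r] = -1.2356, γ^t·E[r] = -0.423809, running G = -3.719180
t=4: π = [0.2461, 0.2846, 0.2500, 0.2193], E[r] = -1.2348, γ^t·E[r] = -0.296469, running G = -4.015649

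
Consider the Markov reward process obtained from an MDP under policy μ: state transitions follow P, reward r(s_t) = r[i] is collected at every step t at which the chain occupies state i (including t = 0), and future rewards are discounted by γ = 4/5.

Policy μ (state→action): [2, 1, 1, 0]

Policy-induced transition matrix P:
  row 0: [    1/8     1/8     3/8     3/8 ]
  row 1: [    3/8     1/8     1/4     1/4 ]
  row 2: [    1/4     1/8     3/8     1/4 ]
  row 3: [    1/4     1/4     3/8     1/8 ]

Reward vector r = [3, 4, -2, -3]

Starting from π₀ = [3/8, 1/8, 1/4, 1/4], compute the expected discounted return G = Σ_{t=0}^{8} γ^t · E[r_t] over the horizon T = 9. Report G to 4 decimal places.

G = -0.0845

t=0: π = [0.3750, 0.1250, 0.2500, 0.2500], E[r] = 0.3750, γ^t·E[r] = 0.375000, running G = 0.375000
t=1: π = [0.2188, 0.1563, 0.3594, 0.2656], E[r] = -0.2344, γ^t·E[r] = -0.187500, running G = 0.187500
t=2: π = [0.2422, 0.1582, 0.3555, 0.2441], E[r] = -0.0840, γ^t·E[r] = -0.053750, running G = 0.133750
t=3: π = [0.2395, 0.1555, 0.3552, 0.2498], E[r] = -0.1191, γ^t·E[r] = -0.061000, running G = 0.072750
t=4: π = [0.2395, 0.1562, 0.3556, 0.2487], E[r] = -0.1139, γ^t·E[r] = -0.046650, running G = 0.026100
t=5: π = [0.2396, 0.1561, 0.3555, 0.2488], E[r] = -0.1144, γ^t·E[r] = -0.037474, running G = -0.011374
t=6: π = [0.2396, 0.1561, 0.3555, 0.2488], E[r] = -0.1144, γ^t·E[r] = -0.029988, running G = -0.041362
t=7: π = [0.2396, 0.1561, 0.3555, 0.2488], E[r] = -0.1144, γ^t·E[r] = -0.023985, running G = -0.065346
t=8: π = [0.2396, 0.1561, 0.3555, 0.2488], E[r] = -0.1144, γ^t·E[r] = -0.019189, running G = -0.084535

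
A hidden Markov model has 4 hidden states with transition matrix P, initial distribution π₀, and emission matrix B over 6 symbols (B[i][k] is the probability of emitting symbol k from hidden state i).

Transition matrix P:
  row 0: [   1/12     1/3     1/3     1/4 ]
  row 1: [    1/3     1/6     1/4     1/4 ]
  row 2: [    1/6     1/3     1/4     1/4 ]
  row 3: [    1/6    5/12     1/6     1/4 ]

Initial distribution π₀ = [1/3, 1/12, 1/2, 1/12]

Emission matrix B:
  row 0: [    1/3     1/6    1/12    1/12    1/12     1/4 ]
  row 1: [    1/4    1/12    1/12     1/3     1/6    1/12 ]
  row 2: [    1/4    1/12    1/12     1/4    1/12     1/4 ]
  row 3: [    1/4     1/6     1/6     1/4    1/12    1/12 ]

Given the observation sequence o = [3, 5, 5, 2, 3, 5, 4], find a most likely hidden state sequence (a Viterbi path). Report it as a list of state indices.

t=0: δ = [2.778e-02, 2.778e-02, 1.250e-01, 2.083e-02]  (obs o_0=3)
t=1: δ = [5.208e-03, 3.472e-03, 7.812e-03, 2.604e-03]  ψ = [2, 2, 2, 2]  (obs o_1=5)
t=2: δ = [3.255e-04, 2.170e-04, 4.883e-04, 1.628e-04]  ψ = [2, 2, 2, 2]  (obs o_2=5)
t=3: δ = [6.782e-06, 1.356e-05, 1.017e-05, 2.035e-05]  ψ = [2, 2, 2, 2]  (obs o_3=2)
t=4: δ = [3.768e-07, 2.826e-06, 8.477e-07, 1.272e-06]  ψ = [1, 3, 1, 3]  (obs o_4=3)
t=5: δ = [2.355e-07, 4.415e-08, 1.766e-07, 5.887e-08]  ψ = [1, 3, 1, 1]  (obs o_5=5)
t=6: δ = [2.453e-09, 1.308e-08, 6.541e-09, 4.906e-09]  ψ = [2, 0, 0, 0]  (obs o_6=4)
backtrack: best end state = 1; path = [2, 2, 2, 3, 1, 0, 1]

path = [2, 2, 2, 3, 1, 0, 1]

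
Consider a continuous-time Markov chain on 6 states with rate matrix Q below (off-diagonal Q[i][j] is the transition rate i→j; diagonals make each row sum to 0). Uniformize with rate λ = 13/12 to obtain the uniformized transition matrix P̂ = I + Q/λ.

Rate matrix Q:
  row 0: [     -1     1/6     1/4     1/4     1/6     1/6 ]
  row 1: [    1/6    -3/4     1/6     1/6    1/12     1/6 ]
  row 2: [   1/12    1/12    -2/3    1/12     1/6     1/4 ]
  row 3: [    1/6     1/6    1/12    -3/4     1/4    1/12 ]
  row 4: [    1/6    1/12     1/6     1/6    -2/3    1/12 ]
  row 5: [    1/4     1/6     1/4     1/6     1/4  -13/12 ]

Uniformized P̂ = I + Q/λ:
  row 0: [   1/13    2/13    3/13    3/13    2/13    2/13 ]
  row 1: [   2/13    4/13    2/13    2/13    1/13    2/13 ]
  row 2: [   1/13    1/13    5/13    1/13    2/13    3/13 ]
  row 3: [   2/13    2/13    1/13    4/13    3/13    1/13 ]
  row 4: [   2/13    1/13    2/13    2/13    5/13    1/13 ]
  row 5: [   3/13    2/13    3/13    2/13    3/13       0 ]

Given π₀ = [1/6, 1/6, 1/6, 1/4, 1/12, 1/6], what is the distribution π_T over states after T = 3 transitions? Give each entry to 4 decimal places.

t=0: π = [0.1667, 0.1667, 0.1667, 0.2500, 0.0833, 0.1667]
t=1: π = [0.1410, 0.1603, 0.1987, 0.1923, 0.1923, 0.1154]
t=2: π = [0.1366, 0.1484, 0.2046, 0.1790, 0.2096, 0.1218]
t=3: π = [0.1370, 0.1448, 0.2072, 0.1761, 0.2139, 0.1210]

π = [0.1370, 0.1448, 0.2072, 0.1761, 0.2139, 0.1210]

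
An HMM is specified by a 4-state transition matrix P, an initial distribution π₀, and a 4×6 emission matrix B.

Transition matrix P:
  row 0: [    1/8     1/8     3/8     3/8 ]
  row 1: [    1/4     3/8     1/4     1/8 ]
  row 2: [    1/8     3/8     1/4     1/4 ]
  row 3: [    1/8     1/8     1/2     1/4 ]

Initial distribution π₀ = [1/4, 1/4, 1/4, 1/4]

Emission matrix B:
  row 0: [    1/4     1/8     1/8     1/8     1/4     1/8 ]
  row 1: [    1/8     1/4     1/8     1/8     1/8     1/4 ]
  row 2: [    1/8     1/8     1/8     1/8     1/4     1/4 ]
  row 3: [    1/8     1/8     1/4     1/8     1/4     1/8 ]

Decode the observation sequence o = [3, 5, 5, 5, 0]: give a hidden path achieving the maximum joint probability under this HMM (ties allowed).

t=0: δ = [3.125e-02, 3.125e-02, 3.125e-02, 3.125e-02]  (obs o_0=3)
t=1: δ = [9.766e-04, 2.930e-03, 3.906e-03, 1.465e-03]  ψ = [1, 1, 3, 0]  (obs o_1=5)
t=2: δ = [9.155e-05, 3.662e-04, 2.441e-04, 1.221e-04]  ψ = [1, 2, 2, 2]  (obs o_2=5)
t=3: δ = [1.144e-05, 3.433e-05, 2.289e-05, 7.629e-06]  ψ = [1, 1, 1, 2]  (obs o_3=5)
t=4: δ = [2.146e-06, 1.609e-06, 1.073e-06, 7.153e-07]  ψ = [1, 1, 1, 2]  (obs o_4=0)
backtrack: best end state = 0; path = [3, 2, 1, 1, 0]

path = [3, 2, 1, 1, 0]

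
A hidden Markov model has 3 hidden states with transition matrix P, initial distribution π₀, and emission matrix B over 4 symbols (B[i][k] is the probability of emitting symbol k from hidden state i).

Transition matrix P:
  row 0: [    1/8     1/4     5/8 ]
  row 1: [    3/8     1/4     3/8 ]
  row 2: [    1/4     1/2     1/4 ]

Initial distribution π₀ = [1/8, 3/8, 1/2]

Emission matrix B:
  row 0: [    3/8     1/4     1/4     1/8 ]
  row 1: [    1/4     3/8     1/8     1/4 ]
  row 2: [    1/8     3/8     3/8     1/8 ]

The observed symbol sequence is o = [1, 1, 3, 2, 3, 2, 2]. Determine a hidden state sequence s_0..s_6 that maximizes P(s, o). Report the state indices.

path = [2, 1, 0, 2, 1, 0, 2]

t=0: δ = [3.125e-02, 1.406e-01, 1.875e-01]  (obs o_0=1)
t=1: δ = [1.318e-02, 3.516e-02, 1.978e-02]  ψ = [1, 2, 1]  (obs o_1=1)
t=2: δ = [1.648e-03, 2.472e-03, 1.648e-03]  ψ = [1, 2, 1]  (obs o_2=3)
t=3: δ = [2.317e-04, 1.030e-04, 3.862e-04]  ψ = [1, 2, 0]  (obs o_3=2)
t=4: δ = [1.207e-05, 4.828e-05, 1.810e-05]  ψ = [2, 2, 0]  (obs o_4=3)
t=5: δ = [4.526e-06, 1.509e-06, 6.789e-06]  ψ = [1, 1, 1]  (obs o_5=2)
t=6: δ = [4.243e-07, 4.243e-07, 1.061e-06]  ψ = [2, 2, 0]  (obs o_6=2)
backtrack: best end state = 2; path = [2, 1, 0, 2, 1, 0, 2]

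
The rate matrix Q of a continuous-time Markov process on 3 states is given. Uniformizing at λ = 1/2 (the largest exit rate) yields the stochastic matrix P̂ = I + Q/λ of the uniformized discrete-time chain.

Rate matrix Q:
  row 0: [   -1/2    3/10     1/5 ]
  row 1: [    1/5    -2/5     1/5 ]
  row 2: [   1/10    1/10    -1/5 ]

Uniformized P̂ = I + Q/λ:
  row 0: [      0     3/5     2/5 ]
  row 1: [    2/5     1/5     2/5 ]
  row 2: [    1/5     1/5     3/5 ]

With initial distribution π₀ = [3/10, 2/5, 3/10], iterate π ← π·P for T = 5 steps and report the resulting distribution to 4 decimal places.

π = [0.2141, 0.2860, 0.4999]

t=0: π = [0.3000, 0.4000, 0.3000]
t=1: π = [0.2200, 0.3200, 0.4600]
t=2: π = [0.2200, 0.2880, 0.4920]
t=3: π = [0.2136, 0.2880, 0.4984]
t=4: π = [0.2149, 0.2854, 0.4997]
t=5: π = [0.2141, 0.2860, 0.4999]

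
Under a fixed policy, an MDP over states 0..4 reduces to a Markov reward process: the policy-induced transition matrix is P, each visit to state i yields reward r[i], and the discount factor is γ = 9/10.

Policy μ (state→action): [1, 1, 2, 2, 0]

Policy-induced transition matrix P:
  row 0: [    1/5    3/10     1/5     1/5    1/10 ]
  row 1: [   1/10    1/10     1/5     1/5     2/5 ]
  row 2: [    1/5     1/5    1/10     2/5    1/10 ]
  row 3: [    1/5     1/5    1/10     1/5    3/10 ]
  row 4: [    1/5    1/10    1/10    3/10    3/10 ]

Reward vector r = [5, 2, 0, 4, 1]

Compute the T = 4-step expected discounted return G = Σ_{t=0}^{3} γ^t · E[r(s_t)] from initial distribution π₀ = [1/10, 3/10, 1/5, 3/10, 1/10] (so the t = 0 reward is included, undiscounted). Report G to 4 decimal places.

t=0: π = [0.1000, 0.3000, 0.2000, 0.3000, 0.1000], E[r] = 2.4000, γ^t·E[r] = 2.400000, running G = 2.400000
t=1: π = [0.1700, 0.1700, 0.1400, 0.2500, 0.2700], E[r] = 2.4600, γ^t·E[r] = 2.214000, running G = 4.614000
t=2: π = [0.1830, 0.1730, 0.1340, 0.2550, 0.2550], E[r] = 2.5360, γ^t·E[r] = 2.054160, running G = 6.668160
t=3: π = [0.1827, 0.1755, 0.1356, 0.2523, 0.2539], E[r] = 2.5276, γ^t·E[r] = 1.842620, running G = 8.510780

G = 8.5108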